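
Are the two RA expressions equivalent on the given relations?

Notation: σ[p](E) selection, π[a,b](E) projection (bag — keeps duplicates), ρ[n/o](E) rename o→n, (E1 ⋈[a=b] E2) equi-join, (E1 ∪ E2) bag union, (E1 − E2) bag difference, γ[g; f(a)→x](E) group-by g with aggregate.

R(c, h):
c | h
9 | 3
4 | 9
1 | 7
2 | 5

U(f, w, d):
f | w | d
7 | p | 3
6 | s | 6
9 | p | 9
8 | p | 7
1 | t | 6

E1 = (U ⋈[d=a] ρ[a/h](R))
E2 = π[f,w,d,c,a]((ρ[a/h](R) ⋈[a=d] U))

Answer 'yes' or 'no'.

E1 stepwise |·|:
  U → 5
  R → 4
  ρ[a/h](R) → 4
  (U ⋈[d=a] ρ[a/h](R)) → 3
E2 stepwise |·|:
  R → 4
  ρ[a/h](R) → 4
  U → 5
  (ρ[a/h](R) ⋈[a=d] U) → 3
  π[f,w,d,c,a]((ρ[a/h](R) ⋈[a=d] U)) → 3

E1 and E2 produce the same multiset:
f | w | d | c | a
7 | p | 3 | 9 | 3
8 | p | 7 | 1 | 7
9 | p | 9 | 4 | 9

yes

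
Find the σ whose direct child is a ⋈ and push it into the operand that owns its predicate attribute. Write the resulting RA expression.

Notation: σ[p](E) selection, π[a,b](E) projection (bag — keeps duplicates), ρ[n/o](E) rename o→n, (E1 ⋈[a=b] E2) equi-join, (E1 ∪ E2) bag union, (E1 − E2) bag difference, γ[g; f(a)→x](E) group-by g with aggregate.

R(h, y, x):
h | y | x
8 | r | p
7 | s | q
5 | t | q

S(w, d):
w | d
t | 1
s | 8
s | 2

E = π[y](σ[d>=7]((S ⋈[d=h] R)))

σ filters on d, owned by the left side.
E' = π[y]((σ[d>=7](S) ⋈[d=h] R))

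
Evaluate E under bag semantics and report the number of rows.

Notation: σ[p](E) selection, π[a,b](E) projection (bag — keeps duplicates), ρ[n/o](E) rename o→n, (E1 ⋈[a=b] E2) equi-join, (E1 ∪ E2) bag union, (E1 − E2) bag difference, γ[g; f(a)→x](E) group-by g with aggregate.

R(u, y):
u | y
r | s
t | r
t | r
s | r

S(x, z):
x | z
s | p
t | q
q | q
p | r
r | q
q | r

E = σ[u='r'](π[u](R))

Row counts bottom-up:
  R → 4
  π[u](R) → 4
  σ[u='r'](π[u](R)) → 1

|E| = 1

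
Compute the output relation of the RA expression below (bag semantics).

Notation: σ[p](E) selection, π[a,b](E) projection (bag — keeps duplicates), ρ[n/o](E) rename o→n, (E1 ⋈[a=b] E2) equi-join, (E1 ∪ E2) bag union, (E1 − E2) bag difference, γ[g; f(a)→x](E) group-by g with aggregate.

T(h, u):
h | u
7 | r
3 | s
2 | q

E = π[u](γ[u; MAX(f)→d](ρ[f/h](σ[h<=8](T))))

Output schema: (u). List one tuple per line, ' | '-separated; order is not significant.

Row counts bottom-up:
  T → 3
  σ[h<=8](T) → 3
  ρ[f/h](σ[h<=8](T)) → 3
  γ[u; MAX(f)→d](ρ[f/h](σ[h<=8](T))) → 3
  π[u](γ[u; MAX(f)→d](ρ[f/h](σ[h<=8](T)))) → 3

== RESULT ==
u
q
r
s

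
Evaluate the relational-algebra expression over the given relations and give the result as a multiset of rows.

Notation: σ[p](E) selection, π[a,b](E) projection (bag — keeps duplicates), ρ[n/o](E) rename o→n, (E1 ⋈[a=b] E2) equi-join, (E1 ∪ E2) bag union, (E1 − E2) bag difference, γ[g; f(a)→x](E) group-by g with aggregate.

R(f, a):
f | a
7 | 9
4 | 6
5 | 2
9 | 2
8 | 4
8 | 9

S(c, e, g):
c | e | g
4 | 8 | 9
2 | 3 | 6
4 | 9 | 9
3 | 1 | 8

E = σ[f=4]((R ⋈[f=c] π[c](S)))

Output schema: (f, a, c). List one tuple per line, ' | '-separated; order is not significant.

Subexpression sizes:
  R → 6
  S → 4
  π[c](S) → 4
  (R ⋈[f=c] π[c](S)) → 2
  σ[f=4]((R ⋈[f=c] π[c](S))) → 2

== RESULT ==
f | a | c
4 | 6 | 4
4 | 6 | 4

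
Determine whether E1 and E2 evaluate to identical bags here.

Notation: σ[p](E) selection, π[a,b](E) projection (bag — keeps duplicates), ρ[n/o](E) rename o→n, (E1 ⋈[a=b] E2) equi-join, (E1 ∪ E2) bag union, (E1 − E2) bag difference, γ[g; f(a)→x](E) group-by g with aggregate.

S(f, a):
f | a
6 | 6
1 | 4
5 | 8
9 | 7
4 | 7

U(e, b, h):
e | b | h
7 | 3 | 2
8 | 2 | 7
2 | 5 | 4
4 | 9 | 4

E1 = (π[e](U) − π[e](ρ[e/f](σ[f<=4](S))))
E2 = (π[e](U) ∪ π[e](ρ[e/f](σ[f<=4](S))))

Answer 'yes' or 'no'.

E1 per-node cardinality:
  U → 4
  π[e](U) → 4
  S → 5
  σ[f<=4](S) → 2
  ρ[e/f](σ[f<=4](S)) → 2
  π[e](ρ[e/f](σ[f<=4](S))) → 2
  (π[e](U) − π[e](ρ[e/f](σ[f<=4](S)))) → 3
E2 per-node cardinality:
  U → 4
  π[e](U) → 4
  S → 5
  σ[f<=4](S) → 2
  ρ[e/f](σ[f<=4](S)) → 2
  π[e](ρ[e/f](σ[f<=4](S))) → 2
  (π[e](U) ∪ π[e](ρ[e/f](σ[f<=4](S)))) → 6

E1 result:
e
2
7
8
E2 result:
e
1
2
4
4
7
8
Witness: (4,) appears 0× in E1 but 2× in E2.

no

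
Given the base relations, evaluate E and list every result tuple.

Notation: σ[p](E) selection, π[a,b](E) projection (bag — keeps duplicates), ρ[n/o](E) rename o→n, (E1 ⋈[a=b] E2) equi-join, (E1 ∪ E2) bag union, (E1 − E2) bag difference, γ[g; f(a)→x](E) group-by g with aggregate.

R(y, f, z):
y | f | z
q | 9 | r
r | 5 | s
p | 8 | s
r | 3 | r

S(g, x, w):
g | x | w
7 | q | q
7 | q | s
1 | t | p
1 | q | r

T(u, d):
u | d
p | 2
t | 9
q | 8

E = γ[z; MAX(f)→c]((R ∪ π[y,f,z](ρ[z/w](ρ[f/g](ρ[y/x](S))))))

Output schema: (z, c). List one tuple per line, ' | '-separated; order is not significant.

Row counts bottom-up:
  R → 4
  S → 4
  ρ[y/x](S) → 4
  ρ[f/g](ρ[y/x](S)) → 4
  ρ[z/w](ρ[f/g](ρ[y/x](S))) → 4
  π[y,f,z](ρ[z/w](ρ[f/g](ρ[y/x](S)))) → 4
  (R ∪ π[y,f,z](ρ[z/w](ρ[f/g](ρ[y/x](S))))) → 8
  γ[z; MAX(f)→c]((R ∪ π[y,f,z](ρ[z/w](ρ[f/g](ρ[y/x](S)))))) → 4

== RESULT ==
z | c
p | 1
q | 7
r | 9
s | 8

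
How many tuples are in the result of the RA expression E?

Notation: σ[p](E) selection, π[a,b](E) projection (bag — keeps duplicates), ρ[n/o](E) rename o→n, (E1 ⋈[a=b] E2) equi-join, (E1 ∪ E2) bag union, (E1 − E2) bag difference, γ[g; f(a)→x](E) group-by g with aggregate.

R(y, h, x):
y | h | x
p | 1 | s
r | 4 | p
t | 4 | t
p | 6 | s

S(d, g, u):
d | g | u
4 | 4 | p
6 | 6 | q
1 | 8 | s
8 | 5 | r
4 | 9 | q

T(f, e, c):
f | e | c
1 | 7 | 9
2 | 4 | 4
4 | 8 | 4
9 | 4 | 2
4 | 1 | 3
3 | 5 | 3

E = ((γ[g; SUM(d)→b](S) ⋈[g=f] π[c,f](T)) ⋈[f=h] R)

Stepwise |·|:
  S → 5
  γ[g; SUM(d)→b](S) → 5
  T → 6
  π[c,f](T) → 6
  (γ[g; SUM(d)→b](S) ⋈[g=f] π[c,f](T)) → 3
  R → 4
  ((γ[g; SUM(d)→b](S) ⋈[g=f] π[c,f](T)) ⋈[f=h] R) → 4

|E| = 4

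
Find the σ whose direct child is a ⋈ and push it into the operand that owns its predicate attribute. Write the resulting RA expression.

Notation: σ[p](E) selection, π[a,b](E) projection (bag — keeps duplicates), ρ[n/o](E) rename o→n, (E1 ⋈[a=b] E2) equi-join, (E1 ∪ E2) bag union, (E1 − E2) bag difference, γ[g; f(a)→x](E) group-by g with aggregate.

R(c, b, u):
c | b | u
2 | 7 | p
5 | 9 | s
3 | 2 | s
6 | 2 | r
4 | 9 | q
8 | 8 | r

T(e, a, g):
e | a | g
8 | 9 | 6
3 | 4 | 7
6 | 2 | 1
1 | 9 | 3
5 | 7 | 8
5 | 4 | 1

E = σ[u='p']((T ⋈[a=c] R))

σ filters on u, owned by the right side.
E' = (T ⋈[a=c] σ[u='p'](R))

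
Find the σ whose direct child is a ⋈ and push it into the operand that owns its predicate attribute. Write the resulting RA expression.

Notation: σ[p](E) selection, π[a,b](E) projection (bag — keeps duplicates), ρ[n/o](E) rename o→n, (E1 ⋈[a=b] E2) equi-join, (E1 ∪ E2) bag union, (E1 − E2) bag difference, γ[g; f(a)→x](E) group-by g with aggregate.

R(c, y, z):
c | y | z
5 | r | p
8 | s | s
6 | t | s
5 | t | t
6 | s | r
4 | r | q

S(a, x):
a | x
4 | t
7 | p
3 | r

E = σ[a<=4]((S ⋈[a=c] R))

σ filters on a, owned by the left side.
E' = (σ[a<=4](S) ⋈[a=c] R)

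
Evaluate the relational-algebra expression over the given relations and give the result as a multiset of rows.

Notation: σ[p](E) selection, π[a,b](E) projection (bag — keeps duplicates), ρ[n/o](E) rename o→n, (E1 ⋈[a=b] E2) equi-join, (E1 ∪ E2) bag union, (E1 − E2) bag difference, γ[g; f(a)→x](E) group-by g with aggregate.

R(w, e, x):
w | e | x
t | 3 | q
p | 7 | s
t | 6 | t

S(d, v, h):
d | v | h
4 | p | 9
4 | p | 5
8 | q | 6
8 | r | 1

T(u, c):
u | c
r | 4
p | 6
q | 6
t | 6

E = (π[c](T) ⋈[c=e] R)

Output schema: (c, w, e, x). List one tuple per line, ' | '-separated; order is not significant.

Subexpression sizes:
  T → 4
  π[c](T) → 4
  R → 3
  (π[c](T) ⋈[c=e] R) → 3

== RESULT ==
c | w | e | x
6 | t | 6 | t
6 | t | 6 | t
6 | t | 6 | t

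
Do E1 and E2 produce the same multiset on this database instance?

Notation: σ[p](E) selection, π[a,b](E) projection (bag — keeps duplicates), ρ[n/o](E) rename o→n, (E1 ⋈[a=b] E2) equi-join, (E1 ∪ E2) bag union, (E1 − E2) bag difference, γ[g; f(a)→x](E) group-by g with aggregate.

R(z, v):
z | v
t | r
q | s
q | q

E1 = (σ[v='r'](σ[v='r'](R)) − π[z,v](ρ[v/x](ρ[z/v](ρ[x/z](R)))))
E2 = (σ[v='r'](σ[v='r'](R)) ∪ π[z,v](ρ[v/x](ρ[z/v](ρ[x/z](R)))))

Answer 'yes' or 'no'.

E1 row counts bottom-up:
  R → 3
  σ[v='r'](R) → 1
  σ[v='r'](σ[v='r'](R)) → 1
  R → 3
  ρ[x/z](R) → 3
  ρ[z/v](ρ[x/z](R)) → 3
  ρ[v/x](ρ[z/v](ρ[x/z](R))) → 3
  π[z,v](ρ[v/x](ρ[z/v](ρ[x/z](R)))) → 3
  (σ[v='r'](σ[v='r'](R)) − π[z,v](ρ[v/x](ρ[z/v](ρ[x/z](R))))) → 1
E2 row counts bottom-up:
  R → 3
  σ[v='r'](R) → 1
  σ[v='r'](σ[v='r'](R)) → 1
  R → 3
  ρ[x/z](R) → 3
  ρ[z/v](ρ[x/z](R)) → 3
  ρ[v/x](ρ[z/v](ρ[x/z](R))) → 3
  π[z,v](ρ[v/x](ρ[z/v](ρ[x/z](R)))) → 3
  (σ[v='r'](σ[v='r'](R)) ∪ π[z,v](ρ[v/x](ρ[z/v](ρ[x/z](R))))) → 4

E1 result:
z | v
t | r
E2 result:
z | v
q | q
r | t
s | q
t | r
Witness: ('q', 'q') appears 0× in E1 but 1× in E2.

no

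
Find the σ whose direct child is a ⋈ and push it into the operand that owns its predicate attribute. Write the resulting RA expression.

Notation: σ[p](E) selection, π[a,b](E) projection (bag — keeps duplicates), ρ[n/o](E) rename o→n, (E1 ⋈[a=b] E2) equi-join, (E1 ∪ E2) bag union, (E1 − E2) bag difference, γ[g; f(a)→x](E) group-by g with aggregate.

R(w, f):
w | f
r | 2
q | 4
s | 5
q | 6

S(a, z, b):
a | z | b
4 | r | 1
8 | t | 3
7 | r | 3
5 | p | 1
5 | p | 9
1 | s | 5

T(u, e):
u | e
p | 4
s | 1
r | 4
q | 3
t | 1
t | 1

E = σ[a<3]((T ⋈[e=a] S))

σ filters on a, owned by the right side.
E' = (T ⋈[e=a] σ[a<3](S))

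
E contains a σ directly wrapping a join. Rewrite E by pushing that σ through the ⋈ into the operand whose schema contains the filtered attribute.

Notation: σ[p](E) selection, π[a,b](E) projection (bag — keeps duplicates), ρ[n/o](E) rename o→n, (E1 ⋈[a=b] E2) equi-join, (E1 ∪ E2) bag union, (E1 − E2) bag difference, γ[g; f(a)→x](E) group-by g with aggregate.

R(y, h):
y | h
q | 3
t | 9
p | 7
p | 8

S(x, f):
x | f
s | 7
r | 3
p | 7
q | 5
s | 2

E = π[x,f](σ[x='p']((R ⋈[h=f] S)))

σ filters on x, owned by the right side.
E' = π[x,f]((R ⋈[h=f] σ[x='p'](S)))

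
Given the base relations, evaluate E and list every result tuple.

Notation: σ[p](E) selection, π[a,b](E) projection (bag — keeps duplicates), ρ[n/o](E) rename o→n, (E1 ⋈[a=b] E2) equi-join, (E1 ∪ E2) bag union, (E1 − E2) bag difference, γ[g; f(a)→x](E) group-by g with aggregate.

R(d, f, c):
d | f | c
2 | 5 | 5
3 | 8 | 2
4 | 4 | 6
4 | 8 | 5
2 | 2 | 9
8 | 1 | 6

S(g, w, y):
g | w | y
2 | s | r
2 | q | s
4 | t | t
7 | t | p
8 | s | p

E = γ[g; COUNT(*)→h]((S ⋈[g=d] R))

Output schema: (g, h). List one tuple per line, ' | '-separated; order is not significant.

Subexpression sizes:
  S → 5
  R → 6
  (S ⋈[g=d] R) → 7
  γ[g; COUNT(*)→h]((S ⋈[g=d] R)) → 3

== RESULT ==
g | h
2 | 4
4 | 2
8 | 1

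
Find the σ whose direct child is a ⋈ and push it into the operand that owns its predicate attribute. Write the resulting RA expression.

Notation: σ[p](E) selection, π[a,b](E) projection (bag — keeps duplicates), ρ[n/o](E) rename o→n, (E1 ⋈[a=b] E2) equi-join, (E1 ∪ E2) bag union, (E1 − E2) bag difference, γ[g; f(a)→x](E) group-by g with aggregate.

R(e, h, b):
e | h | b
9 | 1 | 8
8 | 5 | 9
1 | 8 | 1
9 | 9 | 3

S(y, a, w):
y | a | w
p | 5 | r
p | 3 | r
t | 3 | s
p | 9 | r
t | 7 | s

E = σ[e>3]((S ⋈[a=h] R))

σ filters on e, owned by the right side.
E' = (S ⋈[a=h] σ[e>3](R))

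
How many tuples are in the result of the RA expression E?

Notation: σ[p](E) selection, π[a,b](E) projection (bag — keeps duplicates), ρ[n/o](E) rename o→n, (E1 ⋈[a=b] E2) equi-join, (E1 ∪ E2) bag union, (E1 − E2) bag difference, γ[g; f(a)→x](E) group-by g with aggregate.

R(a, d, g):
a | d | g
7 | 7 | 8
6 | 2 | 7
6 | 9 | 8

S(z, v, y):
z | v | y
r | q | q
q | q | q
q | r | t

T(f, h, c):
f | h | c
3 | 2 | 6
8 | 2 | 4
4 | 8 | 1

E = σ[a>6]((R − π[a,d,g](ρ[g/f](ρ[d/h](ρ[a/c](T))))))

Stepwise |·|:
  R → 3
  T → 3
  ρ[a/c](T) → 3
  ρ[d/h](ρ[a/c](T)) → 3
  ρ[g/f](ρ[d/h](ρ[a/c](T))) → 3
  π[a,d,g](ρ[g/f](ρ[d/h](ρ[a/c](T)))) → 3
  (R − π[a,d,g](ρ[g/f](ρ[d/h](ρ[a/c](T))))) → 3
  σ[a>6]((R − π[a,d,g](ρ[g/f](ρ[d/h](ρ[a/c](T)))))) → 1

|E| = 1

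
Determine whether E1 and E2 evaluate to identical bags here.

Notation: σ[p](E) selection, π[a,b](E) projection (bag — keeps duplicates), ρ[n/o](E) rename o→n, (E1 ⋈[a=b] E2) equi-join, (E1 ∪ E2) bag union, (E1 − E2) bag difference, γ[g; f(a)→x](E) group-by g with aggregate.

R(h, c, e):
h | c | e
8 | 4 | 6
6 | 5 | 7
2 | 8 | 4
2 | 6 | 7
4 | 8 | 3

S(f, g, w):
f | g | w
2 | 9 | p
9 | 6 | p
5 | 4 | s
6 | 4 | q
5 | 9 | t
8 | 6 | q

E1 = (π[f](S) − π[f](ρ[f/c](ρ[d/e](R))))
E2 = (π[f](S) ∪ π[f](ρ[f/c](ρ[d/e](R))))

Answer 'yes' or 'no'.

E1 row counts bottom-up:
  S → 6
  π[f](S) → 6
  R → 5
  ρ[d/e](R) → 5
  ρ[f/c](ρ[d/e](R)) → 5
  π[f](ρ[f/c](ρ[d/e](R))) → 5
  (π[f](S) − π[f](ρ[f/c](ρ[d/e](R)))) → 3
E2 row counts bottom-up:
  S → 6
  π[f](S) → 6
  R → 5
  ρ[d/e](R) → 5
  ρ[f/c](ρ[d/e](R)) → 5
  π[f](ρ[f/c](ρ[d/e](R))) → 5
  (π[f](S) ∪ π[f](ρ[f/c](ρ[d/e](R)))) → 11

E1 result:
f
2
5
9
E2 result:
f
2
4
5
5
5
6
6
8
8
8
9
Witness: (6,) appears 0× in E1 but 2× in E2.

no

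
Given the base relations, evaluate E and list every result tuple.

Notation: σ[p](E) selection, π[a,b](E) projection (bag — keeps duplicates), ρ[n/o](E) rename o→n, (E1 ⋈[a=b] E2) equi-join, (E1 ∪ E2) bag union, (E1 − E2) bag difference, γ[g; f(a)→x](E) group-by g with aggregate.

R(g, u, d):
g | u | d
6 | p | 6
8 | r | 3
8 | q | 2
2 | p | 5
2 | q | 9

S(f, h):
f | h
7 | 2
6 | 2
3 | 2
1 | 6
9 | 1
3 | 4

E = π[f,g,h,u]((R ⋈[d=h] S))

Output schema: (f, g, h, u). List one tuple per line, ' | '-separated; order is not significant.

Subexpression sizes:
  R → 5
  S → 6
  (R ⋈[d=h] S) → 4
  π[f,g,h,u]((R ⋈[d=h] S)) → 4

== RESULT ==
f | g | h | u
1 | 6 | 6 | p
3 | 8 | 2 | q
6 | 8 | 2 | q
7 | 8 | 2 | q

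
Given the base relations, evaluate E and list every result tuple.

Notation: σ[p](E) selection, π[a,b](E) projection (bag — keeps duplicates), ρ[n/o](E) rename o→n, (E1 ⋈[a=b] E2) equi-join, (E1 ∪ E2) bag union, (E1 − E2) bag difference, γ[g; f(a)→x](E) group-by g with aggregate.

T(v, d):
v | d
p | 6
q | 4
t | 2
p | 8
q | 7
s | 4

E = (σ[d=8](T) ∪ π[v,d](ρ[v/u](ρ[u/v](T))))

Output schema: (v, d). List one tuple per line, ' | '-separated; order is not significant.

Row counts bottom-up:
  T → 6
  σ[d=8](T) → 1
  T → 6
  ρ[u/v](T) → 6
  ρ[v/u](ρ[u/v](T)) → 6
  π[v,d](ρ[v/u](ρ[u/v](T))) → 6
  (σ[d=8](T) ∪ π[v,d](ρ[v/u](ρ[u/v](T)))) → 7

== RESULT ==
v | d
p | 6
p | 8
p | 8
q | 4
q | 7
s | 4
t | 2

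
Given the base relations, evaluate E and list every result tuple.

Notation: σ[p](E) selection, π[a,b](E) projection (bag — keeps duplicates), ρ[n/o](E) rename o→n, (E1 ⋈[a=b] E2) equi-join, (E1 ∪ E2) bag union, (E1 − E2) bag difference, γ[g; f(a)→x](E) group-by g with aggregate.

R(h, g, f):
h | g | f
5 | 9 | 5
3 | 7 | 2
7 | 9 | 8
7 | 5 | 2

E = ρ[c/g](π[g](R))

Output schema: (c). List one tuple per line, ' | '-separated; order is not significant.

Stepwise |·|:
  R → 4
  π[g](R) → 4
  ρ[c/g](π[g](R)) → 4

== RESULT ==
c
5
7
9
9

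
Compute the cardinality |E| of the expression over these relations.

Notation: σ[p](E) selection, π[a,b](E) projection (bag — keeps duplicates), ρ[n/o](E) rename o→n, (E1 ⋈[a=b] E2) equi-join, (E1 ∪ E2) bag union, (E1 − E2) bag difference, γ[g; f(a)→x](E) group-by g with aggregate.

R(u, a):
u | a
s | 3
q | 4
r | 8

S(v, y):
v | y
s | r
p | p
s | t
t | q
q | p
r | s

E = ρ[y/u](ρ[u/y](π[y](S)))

Stepwise |·|:
  S → 6
  π[y](S) → 6
  ρ[u/y](π[y](S)) → 6
  ρ[y/u](ρ[u/y](π[y](S))) → 6

|E| = 6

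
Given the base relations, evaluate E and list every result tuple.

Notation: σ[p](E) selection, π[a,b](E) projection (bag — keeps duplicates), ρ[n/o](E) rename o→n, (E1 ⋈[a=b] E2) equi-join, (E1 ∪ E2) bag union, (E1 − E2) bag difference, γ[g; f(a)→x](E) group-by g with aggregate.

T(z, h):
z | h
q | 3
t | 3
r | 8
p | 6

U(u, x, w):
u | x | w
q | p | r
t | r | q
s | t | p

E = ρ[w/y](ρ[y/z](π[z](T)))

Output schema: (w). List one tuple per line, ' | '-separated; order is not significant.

Row counts bottom-up:
  T → 4
  π[z](T) → 4
  ρ[y/z](π[z](T)) → 4
  ρ[w/y](ρ[y/z](π[z](T))) → 4

== RESULT ==
w
p
q
r
t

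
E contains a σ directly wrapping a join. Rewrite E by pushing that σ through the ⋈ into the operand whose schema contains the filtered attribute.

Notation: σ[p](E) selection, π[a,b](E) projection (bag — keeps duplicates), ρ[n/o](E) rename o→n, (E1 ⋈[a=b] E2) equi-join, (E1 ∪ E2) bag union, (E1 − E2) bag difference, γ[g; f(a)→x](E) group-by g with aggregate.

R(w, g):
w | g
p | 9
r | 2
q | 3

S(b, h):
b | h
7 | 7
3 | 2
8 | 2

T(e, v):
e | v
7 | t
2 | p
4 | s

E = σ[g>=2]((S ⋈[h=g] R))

σ filters on g, owned by the right side.
E' = (S ⋈[h=g] σ[g>=2](R))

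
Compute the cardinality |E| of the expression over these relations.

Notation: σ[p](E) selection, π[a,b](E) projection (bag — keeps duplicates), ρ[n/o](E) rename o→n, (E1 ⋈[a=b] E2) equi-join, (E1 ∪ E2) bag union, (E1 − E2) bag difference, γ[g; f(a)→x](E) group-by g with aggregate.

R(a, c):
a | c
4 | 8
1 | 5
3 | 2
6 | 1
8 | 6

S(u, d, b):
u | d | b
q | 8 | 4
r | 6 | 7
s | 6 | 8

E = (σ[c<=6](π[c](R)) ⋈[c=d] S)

Stepwise |·|:
  R → 5
  π[c](R) → 5
  σ[c<=6](π[c](R)) → 4
  S → 3
  (σ[c<=6](π[c](R)) ⋈[c=d] S) → 2

|E| = 2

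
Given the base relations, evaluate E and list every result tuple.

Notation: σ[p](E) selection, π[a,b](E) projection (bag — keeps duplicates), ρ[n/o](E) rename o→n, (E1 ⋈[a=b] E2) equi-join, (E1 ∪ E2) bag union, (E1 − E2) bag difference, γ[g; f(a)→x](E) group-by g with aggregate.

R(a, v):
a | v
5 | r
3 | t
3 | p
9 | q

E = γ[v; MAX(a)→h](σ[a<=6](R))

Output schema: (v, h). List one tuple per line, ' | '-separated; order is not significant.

Per-node cardinality:
  R → 4
  σ[a<=6](R) → 3
  γ[v; MAX(a)→h](σ[a<=6](R)) → 3

== RESULT ==
v | h
p | 3
r | 5
t | 3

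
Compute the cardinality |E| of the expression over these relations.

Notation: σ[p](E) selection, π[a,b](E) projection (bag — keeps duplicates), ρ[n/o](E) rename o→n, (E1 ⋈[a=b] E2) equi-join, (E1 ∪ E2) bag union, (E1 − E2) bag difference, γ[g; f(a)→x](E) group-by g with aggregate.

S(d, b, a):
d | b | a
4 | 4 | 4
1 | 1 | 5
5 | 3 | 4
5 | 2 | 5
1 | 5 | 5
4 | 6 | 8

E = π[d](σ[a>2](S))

Subexpression sizes:
  S → 6
  σ[a>2](S) → 6
  π[d](σ[a>2](S)) → 6

|E| = 6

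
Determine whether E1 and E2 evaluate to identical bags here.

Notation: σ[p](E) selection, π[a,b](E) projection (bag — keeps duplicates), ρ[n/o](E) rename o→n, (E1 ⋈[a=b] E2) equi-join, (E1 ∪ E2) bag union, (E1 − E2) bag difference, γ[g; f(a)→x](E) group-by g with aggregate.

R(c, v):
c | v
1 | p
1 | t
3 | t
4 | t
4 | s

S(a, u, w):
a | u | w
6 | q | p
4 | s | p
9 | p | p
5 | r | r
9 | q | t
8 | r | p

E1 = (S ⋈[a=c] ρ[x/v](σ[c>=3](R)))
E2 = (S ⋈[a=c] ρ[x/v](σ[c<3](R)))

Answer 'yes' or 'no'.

E1 row counts bottom-up:
  S → 6
  R → 5
  σ[c>=3](R) → 3
  ρ[x/v](σ[c>=3](R)) → 3
  (S ⋈[a=c] ρ[x/v](σ[c>=3](R))) → 2
E2 row counts bottom-up:
  S → 6
  R → 5
  σ[c<3](R) → 2
  ρ[x/v](σ[c<3](R)) → 2
  (S ⋈[a=c] ρ[x/v](σ[c<3](R))) → 0

E1 result:
a | u | w | c | x
4 | s | p | 4 | s
4 | s | p | 4 | t
E2 result:
a | u | w | c | x
(0 rows)
Witness: (4, 's', 'p', 4, 's') appears 1× in E1 but 0× in E2.

no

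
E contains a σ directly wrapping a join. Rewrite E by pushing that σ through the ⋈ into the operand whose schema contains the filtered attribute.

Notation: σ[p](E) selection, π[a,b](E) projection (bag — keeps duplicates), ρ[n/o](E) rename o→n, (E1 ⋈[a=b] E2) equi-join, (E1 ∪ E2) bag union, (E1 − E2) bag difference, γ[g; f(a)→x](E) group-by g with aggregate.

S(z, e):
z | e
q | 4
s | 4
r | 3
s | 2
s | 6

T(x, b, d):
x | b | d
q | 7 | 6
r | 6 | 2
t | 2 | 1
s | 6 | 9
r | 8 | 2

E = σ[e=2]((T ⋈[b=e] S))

σ filters on e, owned by the right side.
E' = (T ⋈[b=e] σ[e=2](S))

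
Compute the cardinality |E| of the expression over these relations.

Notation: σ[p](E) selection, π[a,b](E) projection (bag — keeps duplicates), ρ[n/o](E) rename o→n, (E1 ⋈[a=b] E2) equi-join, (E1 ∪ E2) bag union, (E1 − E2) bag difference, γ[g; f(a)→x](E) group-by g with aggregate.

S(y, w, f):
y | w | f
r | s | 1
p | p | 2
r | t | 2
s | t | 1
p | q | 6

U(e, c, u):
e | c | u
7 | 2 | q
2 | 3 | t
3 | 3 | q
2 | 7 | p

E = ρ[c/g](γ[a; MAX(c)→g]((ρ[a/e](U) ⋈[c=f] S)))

Stepwise |·|:
  U → 4
  ρ[a/e](U) → 4
  S → 5
  (ρ[a/e](U) ⋈[c=f] S) → 2
  γ[a; MAX(c)→g]((ρ[a/e](U) ⋈[c=f] S)) → 1
  ρ[c/g](γ[a; MAX(c)→g]((ρ[a/e](U) ⋈[c=f] S))) → 1

|E| = 1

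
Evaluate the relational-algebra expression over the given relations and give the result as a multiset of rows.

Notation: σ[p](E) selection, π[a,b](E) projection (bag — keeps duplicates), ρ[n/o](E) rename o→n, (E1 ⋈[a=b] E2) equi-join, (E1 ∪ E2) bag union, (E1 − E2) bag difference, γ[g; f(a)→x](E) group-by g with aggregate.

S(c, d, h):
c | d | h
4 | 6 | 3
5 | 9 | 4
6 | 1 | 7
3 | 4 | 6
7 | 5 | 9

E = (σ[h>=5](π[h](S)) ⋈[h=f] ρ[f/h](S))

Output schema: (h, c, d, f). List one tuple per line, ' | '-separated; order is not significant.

Row counts bottom-up:
  S → 5
  π[h](S) → 5
  σ[h>=5](π[h](S)) → 3
  S → 5
  ρ[f/h](S) → 5
  (σ[h>=5](π[h](S)) ⋈[h=f] ρ[f/h](S)) → 3

== RESULT ==
h | c | d | f
6 | 3 | 4 | 6
7 | 6 | 1 | 7
9 | 7 | 5 | 9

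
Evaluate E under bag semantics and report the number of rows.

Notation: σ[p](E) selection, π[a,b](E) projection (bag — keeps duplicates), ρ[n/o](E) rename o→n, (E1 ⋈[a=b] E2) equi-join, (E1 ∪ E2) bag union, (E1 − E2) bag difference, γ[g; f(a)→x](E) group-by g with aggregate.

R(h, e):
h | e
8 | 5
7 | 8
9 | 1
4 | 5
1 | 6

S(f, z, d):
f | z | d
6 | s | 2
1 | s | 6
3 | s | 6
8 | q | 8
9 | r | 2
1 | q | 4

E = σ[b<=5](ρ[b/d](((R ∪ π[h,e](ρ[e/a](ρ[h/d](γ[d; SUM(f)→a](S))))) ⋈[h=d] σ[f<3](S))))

Row counts bottom-up:
  R → 5
  S → 6
  γ[d; SUM(f)→a](S) → 4
  ρ[h/d](γ[d; SUM(f)→a](S)) → 4
  ρ[e/a](ρ[h/d](γ[d; SUM(f)→a](S))) → 4
  π[h,e](ρ[e/a](ρ[h/d](γ[d; SUM(f)→a](S)))) → 4
  (R ∪ π[h,e](ρ[e/a](ρ[h/d](γ[d; SUM(f)→a](S))))) → 9
  S → 6
  σ[f<3](S) → 2
  ((R ∪ π[h,e](ρ[e/a](ρ[h/d](γ[d; SUM(f)→a](S))))) ⋈[h=d] σ[f<3](S)) → 3
  ρ[b/d](((R ∪ π[h,e](ρ[e/a](ρ[h/d](γ[d; SUM(f)→a](S))))) ⋈[h=d] σ[f<3](S))) → 3
  σ[b<=5](ρ[b/d](((R ∪ π[h,e](ρ[e/a](ρ[h/d](γ[d; SUM(f)→a](S))))) ⋈[h=d] σ[f<3](S)))) → 2

|E| = 2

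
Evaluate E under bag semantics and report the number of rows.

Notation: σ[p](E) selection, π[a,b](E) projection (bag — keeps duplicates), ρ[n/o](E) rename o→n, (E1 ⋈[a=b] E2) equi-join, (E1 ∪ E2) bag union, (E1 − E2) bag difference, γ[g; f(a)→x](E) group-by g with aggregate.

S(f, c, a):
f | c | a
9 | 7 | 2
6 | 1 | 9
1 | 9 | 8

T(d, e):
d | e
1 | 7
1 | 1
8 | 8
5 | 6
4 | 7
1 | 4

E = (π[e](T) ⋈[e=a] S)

Subexpression sizes:
  T → 6
  π[e](T) → 6
  S → 3
  (π[e](T) ⋈[e=a] S) → 1

|E| = 1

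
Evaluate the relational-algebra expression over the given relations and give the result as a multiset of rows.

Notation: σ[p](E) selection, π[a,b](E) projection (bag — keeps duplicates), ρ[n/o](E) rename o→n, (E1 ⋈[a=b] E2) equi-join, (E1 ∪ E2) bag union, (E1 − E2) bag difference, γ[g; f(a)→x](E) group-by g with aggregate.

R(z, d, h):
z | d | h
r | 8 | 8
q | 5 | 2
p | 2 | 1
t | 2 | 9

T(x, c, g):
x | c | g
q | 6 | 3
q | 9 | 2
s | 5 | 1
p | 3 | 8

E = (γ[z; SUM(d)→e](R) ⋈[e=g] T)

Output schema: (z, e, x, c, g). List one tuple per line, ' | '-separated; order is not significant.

Row counts bottom-up:
  R → 4
  γ[z; SUM(d)→e](R) → 4
  T → 4
  (γ[z; SUM(d)→e](R) ⋈[e=g] T) → 3

== RESULT ==
z | e | x | c | g
p | 2 | q | 9 | 2
r | 8 | p | 3 | 8
t | 2 | q | 9 | 2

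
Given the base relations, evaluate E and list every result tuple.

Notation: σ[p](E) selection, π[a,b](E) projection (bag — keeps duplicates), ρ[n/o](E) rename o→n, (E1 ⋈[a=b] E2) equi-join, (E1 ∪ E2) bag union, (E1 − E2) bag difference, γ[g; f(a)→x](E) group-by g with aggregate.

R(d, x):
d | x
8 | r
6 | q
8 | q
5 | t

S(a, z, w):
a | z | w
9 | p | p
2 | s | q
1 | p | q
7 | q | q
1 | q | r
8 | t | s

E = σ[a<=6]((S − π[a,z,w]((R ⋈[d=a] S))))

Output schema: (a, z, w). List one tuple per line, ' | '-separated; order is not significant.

Row counts bottom-up:
  S → 6
  R → 4
  S → 6
  (R ⋈[d=a] S) → 2
  π[a,z,w]((R ⋈[d=a] S)) → 2
  (S − π[a,z,w]((R ⋈[d=a] S))) → 5
  σ[a<=6]((S − π[a,z,w]((R ⋈[d=a] S)))) → 3

== RESULT ==
a | z | w
1 | p | q
1 | q | r
2 | s | q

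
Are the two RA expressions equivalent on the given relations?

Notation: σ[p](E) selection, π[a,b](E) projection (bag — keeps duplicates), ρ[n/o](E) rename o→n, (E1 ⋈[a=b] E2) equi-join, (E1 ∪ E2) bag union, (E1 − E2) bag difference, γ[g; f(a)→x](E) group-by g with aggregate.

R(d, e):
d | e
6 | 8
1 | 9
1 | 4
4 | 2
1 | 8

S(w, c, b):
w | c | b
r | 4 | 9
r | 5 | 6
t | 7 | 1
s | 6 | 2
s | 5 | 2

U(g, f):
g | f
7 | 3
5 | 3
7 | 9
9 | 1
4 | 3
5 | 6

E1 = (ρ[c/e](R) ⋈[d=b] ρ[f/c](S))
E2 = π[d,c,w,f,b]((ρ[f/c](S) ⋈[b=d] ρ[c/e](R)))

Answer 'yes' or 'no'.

E1 stepwise |·|:
  R → 5
  ρ[c/e](R) → 5
  S → 5
  ρ[f/c](S) → 5
  (ρ[c/e](R) ⋈[d=b] ρ[f/c](S)) → 4
E2 stepwise |·|:
  S → 5
  ρ[f/c](S) → 5
  R → 5
  ρ[c/e](R) → 5
  (ρ[f/c](S) ⋈[b=d] ρ[c/e](R)) → 4
  π[d,c,w,f,b]((ρ[f/c](S) ⋈[b=d] ρ[c/e](R))) → 4

E1 and E2 produce the same multiset:
d | c | w | f | b
1 | 4 | t | 7 | 1
1 | 8 | t | 7 | 1
1 | 9 | t | 7 | 1
6 | 8 | r | 5 | 6

yes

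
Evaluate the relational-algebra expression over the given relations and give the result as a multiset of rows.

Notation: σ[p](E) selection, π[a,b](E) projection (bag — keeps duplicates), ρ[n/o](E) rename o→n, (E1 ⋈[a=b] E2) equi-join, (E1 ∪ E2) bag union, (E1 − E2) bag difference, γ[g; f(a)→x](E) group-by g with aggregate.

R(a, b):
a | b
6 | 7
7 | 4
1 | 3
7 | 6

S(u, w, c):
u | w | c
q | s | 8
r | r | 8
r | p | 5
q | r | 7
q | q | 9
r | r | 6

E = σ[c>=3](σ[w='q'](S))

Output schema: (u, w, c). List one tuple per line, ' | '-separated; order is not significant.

Stepwise |·|:
  S → 6
  σ[w='q'](S) → 1
  σ[c>=3](σ[w='q'](S)) → 1

== RESULT ==
u | w | c
q | q | 9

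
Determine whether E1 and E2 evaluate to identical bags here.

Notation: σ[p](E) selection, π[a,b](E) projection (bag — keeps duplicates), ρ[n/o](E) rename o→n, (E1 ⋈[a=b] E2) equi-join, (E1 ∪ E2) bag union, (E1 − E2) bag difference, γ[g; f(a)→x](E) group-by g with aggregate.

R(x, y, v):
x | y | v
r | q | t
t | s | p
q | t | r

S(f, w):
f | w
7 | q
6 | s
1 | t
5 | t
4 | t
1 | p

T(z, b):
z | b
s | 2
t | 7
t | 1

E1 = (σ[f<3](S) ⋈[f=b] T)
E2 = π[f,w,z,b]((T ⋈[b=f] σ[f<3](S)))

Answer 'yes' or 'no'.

E1 stepwise |·|:
  S → 6
  σ[f<3](S) → 2
  T → 3
  (σ[f<3](S) ⋈[f=b] T) → 2
E2 stepwise |·|:
  T → 3
  S → 6
  σ[f<3](S) → 2
  (T ⋈[b=f] σ[f<3](S)) → 2
  π[f,w,z,b]((T ⋈[b=f] σ[f<3](S))) → 2

E1 and E2 produce the same multiset:
f | w | z | b
1 | p | t | 1
1 | t | t | 1

yes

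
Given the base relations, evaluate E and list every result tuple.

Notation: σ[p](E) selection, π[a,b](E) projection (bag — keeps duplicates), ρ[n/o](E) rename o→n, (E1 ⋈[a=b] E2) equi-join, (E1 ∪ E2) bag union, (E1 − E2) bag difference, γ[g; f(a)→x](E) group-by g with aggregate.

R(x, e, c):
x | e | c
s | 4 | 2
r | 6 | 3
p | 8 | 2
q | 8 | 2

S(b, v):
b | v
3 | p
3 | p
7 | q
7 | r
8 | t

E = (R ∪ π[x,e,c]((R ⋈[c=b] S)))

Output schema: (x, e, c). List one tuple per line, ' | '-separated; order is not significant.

Subexpression sizes:
  R → 4
  R → 4
  S → 5
  (R ⋈[c=b] S) → 2
  π[x,e,c]((R ⋈[c=b] S)) → 2
  (R ∪ π[x,e,c]((R ⋈[c=b] S))) → 6

== RESULT ==
x | e | c
p | 8 | 2
q | 8 | 2
r | 6 | 3
r | 6 | 3
r | 6 | 3
s | 4 | 2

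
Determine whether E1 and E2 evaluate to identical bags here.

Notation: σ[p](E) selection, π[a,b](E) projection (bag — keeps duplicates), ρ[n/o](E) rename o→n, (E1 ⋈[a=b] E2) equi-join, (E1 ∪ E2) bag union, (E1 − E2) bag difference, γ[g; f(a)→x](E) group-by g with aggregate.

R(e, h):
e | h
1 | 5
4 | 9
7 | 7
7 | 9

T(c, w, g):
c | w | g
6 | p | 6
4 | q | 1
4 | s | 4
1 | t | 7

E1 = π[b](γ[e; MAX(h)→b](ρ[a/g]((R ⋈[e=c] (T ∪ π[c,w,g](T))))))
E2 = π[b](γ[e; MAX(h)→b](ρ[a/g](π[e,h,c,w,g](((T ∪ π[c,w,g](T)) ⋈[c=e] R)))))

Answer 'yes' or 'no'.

E1 stepwise |·|:
  R → 4
  T → 4
  T → 4
  π[c,w,g](T) → 4
  (T ∪ π[c,w,g](T)) → 8
  (R ⋈[e=c] (T ∪ π[c,w,g](T))) → 6
  ρ[a/g]((R ⋈[e=c] (T ∪ π[c,w,g](T)))) → 6
  γ[e; MAX(h)→b](ρ[a/g]((R ⋈[e=c] (T ∪ π[c,w,g](T))))) → 2
  π[b](γ[e; MAX(h)→b](ρ[a/g]((R ⋈[e=c] (T ∪ π[c,w,g](T)))))) → 2
E2 stepwise |·|:
  T → 4
  T → 4
  π[c,w,g](T) → 4
  (T ∪ π[c,w,g](T)) → 8
  R → 4
  ((T ∪ π[c,w,g](T)) ⋈[c=e] R) → 6
  π[e,h,c,w,g](((T ∪ π[c,w,g](T)) ⋈[c=e] R)) → 6
  ρ[a/g](π[e,h,c,w,g](((T ∪ π[c,w,g](T)) ⋈[c=e] R))) → 6
  γ[e; MAX(h)→b](ρ[a/g](π[e,h,c,w,g](((T ∪ π[c,w,g](T)) ⋈[c=e] R)))) → 2
  π[b](γ[e; MAX(h)→b](ρ[a/g](π[e,h,c,w,g](((T ∪ π[c,w,g](T)) ⋈[c=e] R))))) → 2

E1 and E2 produce the same multiset:
b
5
9

yes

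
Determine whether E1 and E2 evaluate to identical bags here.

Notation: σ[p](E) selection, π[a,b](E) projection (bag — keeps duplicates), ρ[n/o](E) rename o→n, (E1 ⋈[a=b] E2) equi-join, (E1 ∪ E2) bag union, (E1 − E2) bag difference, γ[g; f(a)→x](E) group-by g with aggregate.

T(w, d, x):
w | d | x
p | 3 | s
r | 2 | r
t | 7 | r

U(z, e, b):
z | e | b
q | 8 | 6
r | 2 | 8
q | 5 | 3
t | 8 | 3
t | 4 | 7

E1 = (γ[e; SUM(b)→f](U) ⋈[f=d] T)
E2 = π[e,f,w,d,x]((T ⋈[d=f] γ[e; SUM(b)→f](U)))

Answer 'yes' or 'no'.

E1 stepwise |·|:
  U → 5
  γ[e; SUM(b)→f](U) → 4
  T → 3
  (γ[e; SUM(b)→f](U) ⋈[f=d] T) → 2
E2 stepwise |·|:
  T → 3
  U → 5
  γ[e; SUM(b)→f](U) → 4
  (T ⋈[d=f] γ[e; SUM(b)→f](U)) → 2
  π[e,f,w,d,x]((T ⋈[d=f] γ[e; SUM(b)→f](U))) → 2

E1 and E2 produce the same multiset:
e | f | w | d | x
4 | 7 | t | 7 | r
5 | 3 | p | 3 | s

yes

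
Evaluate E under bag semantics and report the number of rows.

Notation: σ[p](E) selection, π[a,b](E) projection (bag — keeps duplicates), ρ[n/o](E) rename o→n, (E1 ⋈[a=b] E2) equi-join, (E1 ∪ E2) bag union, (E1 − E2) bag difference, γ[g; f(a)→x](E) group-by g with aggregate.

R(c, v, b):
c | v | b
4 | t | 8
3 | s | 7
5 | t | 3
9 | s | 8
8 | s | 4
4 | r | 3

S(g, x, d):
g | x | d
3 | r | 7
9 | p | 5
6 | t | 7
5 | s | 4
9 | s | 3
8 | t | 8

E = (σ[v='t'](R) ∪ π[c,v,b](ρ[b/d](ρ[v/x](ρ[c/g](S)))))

Stepwise |·|:
  R → 6
  σ[v='t'](R) → 2
  S → 6
  ρ[c/g](S) → 6
  ρ[v/x](ρ[c/g](S)) → 6
  ρ[b/d](ρ[v/x](ρ[c/g](S))) → 6
  π[c,v,b](ρ[b/d](ρ[v/x](ρ[c/g](S)))) → 6
  (σ[v='t'](R) ∪ π[c,v,b](ρ[b/d](ρ[v/x](ρ[c/g](S))))) → 8

|E| = 8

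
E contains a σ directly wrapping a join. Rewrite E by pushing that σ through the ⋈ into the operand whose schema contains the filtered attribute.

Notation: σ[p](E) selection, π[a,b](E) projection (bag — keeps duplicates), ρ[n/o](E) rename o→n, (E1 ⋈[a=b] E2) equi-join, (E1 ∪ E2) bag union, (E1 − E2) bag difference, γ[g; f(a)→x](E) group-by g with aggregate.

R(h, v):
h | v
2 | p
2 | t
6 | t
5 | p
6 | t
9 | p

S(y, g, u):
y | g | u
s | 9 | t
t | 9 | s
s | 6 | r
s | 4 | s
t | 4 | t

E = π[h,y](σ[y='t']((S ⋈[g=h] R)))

σ filters on y, owned by the left side.
E' = π[h,y]((σ[y='t'](S) ⋈[g=h] R))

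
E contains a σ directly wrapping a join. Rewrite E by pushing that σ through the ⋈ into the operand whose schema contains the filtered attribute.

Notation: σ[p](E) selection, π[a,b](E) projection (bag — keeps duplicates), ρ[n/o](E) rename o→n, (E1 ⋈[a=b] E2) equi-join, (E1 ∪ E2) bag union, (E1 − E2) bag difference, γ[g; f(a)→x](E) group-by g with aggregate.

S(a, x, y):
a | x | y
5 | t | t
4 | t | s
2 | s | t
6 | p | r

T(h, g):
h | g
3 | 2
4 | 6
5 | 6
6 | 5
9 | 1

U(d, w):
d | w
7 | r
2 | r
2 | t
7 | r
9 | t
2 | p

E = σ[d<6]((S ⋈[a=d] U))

σ filters on d, owned by the right side.
E' = (S ⋈[a=d] σ[d<6](U))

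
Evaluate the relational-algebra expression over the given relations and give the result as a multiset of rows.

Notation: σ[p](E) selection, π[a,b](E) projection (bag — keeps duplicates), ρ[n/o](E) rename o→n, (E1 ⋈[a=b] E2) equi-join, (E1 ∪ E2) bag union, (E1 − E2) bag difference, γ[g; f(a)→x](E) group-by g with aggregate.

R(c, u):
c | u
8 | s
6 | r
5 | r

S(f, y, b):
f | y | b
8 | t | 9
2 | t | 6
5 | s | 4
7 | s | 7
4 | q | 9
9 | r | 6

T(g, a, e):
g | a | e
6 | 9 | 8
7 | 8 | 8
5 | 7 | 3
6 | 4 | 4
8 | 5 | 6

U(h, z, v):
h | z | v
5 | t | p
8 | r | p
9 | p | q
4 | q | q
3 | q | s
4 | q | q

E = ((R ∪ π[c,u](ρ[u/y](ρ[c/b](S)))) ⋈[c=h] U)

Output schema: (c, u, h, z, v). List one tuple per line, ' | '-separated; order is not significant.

Row counts bottom-up:
  R → 3
  S → 6
  ρ[c/b](S) → 6
  ρ[u/y](ρ[c/b](S)) → 6
  π[c,u](ρ[u/y](ρ[c/b](S))) → 6
  (R ∪ π[c,u](ρ[u/y](ρ[c/b](S)))) → 9
  U → 6
  ((R ∪ π[c,u](ρ[u/y](ρ[c/b](S)))) ⋈[c=h] U) → 6

== RESULT ==
c | u | h | z | v
4 | s | 4 | q | q
4 | s | 4 | q | q
5 | r | 5 | t | p
8 | s | 8 | r | p
9 | q | 9 | p | q
9 | t | 9 | p | q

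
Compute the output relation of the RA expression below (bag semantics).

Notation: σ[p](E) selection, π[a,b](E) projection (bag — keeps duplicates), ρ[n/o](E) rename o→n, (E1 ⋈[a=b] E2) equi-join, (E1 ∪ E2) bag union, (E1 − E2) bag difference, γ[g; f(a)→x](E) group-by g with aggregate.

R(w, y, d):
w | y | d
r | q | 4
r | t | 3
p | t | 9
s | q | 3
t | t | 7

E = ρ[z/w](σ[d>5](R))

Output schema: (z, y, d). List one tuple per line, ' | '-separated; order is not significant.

Stepwise |·|:
  R → 5
  σ[d>5](R) → 2
  ρ[z/w](σ[d>5](R)) → 2

== RESULT ==
z | y | d
p | t | 9
t | t | 7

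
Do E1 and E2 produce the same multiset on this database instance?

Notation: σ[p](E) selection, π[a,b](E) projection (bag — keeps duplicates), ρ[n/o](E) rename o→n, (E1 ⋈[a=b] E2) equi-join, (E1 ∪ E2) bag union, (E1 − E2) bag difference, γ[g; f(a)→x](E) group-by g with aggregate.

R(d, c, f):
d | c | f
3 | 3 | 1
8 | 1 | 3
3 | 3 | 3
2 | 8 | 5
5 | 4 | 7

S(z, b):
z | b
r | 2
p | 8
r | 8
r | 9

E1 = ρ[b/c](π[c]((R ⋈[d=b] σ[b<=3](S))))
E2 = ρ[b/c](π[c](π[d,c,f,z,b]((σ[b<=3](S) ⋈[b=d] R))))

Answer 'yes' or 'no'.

E1 per-node cardinality:
  R → 5
  S → 4
  σ[b<=3](S) → 1
  (R ⋈[d=b] σ[b<=3](S)) → 1
  π[c]((R ⋈[d=b] σ[b<=3](S))) → 1
  ρ[b/c](π[c]((R ⋈[d=b] σ[b<=3](S)))) → 1
E2 per-node cardinality:
  S → 4
  σ[b<=3](S) → 1
  R → 5
  (σ[b<=3](S) ⋈[b=d] R) → 1
  π[d,c,f,z,b]((σ[b<=3](S) ⋈[b=d] R)) → 1
  π[c](π[d,c,f,z,b]((σ[b<=3](S) ⋈[b=d] R))) → 1
  ρ[b/c](π[c](π[d,c,f,z,b]((σ[b<=3](S) ⋈[b=d] R)))) → 1

E1 and E2 produce the same multiset:
b
8

yes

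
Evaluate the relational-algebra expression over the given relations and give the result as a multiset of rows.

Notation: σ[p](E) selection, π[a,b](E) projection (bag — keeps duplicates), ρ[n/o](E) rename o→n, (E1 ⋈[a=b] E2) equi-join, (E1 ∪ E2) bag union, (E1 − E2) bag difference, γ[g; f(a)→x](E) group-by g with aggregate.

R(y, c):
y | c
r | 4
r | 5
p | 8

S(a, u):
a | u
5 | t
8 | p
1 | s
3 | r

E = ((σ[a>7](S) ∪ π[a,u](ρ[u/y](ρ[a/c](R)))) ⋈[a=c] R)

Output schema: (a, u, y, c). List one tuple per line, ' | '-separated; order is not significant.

Subexpression sizes:
  S → 4
  σ[a>7](S) → 1
  R → 3
  ρ[a/c](R) → 3
  ρ[u/y](ρ[a/c](R)) → 3
  π[a,u](ρ[u/y](ρ[a/c](R))) → 3
  (σ[a>7](S) ∪ π[a,u](ρ[u/y](ρ[a/c](R)))) → 4
  R → 3
  ((σ[a>7](S) ∪ π[a,u](ρ[u/y](ρ[a/c](R)))) ⋈[a=c] R) → 4

== RESULT ==
a | u | y | c
4 | r | r | 4
5 | r | r | 5
8 | p | p | 8
8 | p | p | 8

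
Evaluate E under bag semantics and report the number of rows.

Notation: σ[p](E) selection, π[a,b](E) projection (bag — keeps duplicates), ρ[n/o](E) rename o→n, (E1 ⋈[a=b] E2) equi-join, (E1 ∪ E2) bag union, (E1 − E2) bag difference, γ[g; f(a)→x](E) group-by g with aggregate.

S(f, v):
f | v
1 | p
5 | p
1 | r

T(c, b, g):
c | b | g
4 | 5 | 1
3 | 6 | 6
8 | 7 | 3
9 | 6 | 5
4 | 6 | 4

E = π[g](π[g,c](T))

Per-node cardinality:
  T → 5
  π[g,c](T) → 5
  π[g](π[g,c](T)) → 5

|E| = 5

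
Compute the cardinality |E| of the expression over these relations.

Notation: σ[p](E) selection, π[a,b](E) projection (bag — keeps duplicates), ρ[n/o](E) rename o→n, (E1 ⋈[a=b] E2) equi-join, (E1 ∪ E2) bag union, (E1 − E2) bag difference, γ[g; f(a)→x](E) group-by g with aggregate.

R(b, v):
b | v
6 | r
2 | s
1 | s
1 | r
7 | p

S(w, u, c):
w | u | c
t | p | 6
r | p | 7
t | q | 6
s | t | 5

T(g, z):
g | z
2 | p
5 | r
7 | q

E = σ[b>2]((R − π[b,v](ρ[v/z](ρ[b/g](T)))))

Per-node cardinality:
  R → 5
  T → 3
  ρ[b/g](T) → 3
  ρ[v/z](ρ[b/g](T)) → 3
  π[b,v](ρ[v/z](ρ[b/g](T))) → 3
  (R − π[b,v](ρ[v/z](ρ[b/g](T)))) → 5
  σ[b>2]((R − π[b,v](ρ[v/z](ρ[b/g](T))))) → 2

|E| = 2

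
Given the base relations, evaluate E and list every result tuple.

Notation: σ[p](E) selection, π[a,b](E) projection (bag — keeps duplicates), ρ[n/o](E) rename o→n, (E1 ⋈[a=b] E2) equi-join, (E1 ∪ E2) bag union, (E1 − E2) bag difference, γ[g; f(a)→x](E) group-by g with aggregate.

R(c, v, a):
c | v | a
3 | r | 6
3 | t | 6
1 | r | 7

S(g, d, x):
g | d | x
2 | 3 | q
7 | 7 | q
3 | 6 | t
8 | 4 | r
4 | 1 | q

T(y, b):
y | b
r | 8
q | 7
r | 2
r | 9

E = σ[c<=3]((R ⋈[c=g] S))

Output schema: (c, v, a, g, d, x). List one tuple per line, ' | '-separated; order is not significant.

Row counts bottom-up:
  R → 3
  S → 5
  (R ⋈[c=g] S) → 2
  σ[c<=3]((R ⋈[c=g] S)) → 2

== RESULT ==
c | v | a | g | d | x
3 | r | 6 | 3 | 6 | t
3 | t | 6 | 3 | 6 | t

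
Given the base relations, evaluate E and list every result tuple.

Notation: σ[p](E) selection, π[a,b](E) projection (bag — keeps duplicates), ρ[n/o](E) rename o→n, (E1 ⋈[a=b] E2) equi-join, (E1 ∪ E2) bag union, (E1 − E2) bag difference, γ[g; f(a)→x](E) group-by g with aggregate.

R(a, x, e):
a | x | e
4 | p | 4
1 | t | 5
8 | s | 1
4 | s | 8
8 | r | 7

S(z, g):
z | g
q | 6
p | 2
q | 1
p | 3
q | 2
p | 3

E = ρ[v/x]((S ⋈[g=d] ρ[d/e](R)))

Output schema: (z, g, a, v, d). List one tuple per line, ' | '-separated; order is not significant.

Per-node cardinality:
  S → 6
  R → 5
  ρ[d/e](R) → 5
  (S ⋈[g=d] ρ[d/e](R)) → 1
  ρ[v/x]((S ⋈[g=d] ρ[d/e](R))) → 1

== RESULT ==
z | g | a | v | d
q | 1 | 8 | s | 1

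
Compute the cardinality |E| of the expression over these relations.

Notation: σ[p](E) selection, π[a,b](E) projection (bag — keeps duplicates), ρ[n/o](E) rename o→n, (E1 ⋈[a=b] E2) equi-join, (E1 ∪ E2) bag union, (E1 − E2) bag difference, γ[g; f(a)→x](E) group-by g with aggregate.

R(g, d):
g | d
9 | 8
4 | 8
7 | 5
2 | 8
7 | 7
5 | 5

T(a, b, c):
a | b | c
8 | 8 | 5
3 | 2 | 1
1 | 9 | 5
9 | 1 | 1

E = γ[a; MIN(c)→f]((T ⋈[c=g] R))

Row counts bottom-up:
  T → 4
  R → 6
  (T ⋈[c=g] R) → 2
  γ[a; MIN(c)→f]((T ⋈[c=g] R)) → 2

|E| = 2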